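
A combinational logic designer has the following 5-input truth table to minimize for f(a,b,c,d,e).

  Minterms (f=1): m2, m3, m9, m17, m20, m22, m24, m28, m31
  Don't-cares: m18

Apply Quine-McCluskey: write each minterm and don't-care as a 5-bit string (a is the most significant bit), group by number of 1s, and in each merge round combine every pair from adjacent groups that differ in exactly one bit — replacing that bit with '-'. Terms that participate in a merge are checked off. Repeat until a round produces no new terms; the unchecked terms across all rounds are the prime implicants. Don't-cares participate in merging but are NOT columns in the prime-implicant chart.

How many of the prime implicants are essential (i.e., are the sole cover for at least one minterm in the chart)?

[col 0] 00010*, 00011*, 01001, 10001, 10010*, 10100*, 10110*, 11000*, 11100*, 11111
[col 1] -0010, 0001-, 1-100, 10-10, 101-0, 11-00
Prime implicants: -0010, 0001-, 01001, 1-100, 10-10, 10001, 101-0, 11-00, 11111
PI chart (minterm → PIs covering it):
  2 | -0010,0001-
  3 | 0001-  (sole → essential)
  9 | 01001  (sole → essential)
  17 | 10001  (sole → essential)
  20 | 1-100,101-0
  22 | 10-10,101-0
  24 | 11-00  (sole → essential)
  28 | 1-100,11-00
  31 | 11111  (sole → essential)
Essential prime implicants: 0001-, 01001, 10001, 11-00, 11111

5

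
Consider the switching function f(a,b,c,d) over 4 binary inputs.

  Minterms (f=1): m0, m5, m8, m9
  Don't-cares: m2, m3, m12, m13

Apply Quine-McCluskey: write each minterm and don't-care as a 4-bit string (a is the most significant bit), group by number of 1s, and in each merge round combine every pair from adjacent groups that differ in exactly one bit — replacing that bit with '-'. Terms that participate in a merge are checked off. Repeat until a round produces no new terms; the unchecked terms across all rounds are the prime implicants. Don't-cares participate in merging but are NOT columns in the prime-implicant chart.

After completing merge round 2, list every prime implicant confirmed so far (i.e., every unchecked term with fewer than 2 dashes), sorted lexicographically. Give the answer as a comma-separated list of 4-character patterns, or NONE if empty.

-000, -101, 00-0, 001-

size-2^0 implicants → 0000(✓)  0010(✓)  0011(✓)  0101(✓)  1000(✓)  1001(✓)  1100(✓)  1101(✓)
size-2^1 implicants → -000  -101  00-0  001-  1-00(✓)  1-01(✓)  100-(✓)  110-(✓)
size-2^2 implicants → 1-0-
Unchecked terms (primes): -000, -101, 00-0, 001-, 1-0-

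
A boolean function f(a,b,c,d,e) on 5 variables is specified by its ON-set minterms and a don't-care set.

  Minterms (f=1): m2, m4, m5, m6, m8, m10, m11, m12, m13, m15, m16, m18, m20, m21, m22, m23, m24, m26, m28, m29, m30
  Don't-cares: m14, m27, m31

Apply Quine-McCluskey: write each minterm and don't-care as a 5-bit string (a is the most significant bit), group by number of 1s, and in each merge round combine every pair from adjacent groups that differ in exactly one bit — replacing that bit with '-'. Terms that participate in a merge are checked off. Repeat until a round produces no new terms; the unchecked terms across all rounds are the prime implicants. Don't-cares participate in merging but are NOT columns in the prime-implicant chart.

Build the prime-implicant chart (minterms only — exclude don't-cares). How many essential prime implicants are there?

6

[col 0] 00010*, 00100*, 00101*, 00110*, 01000*, 01010*, 01011*, 01100*, 01101*, 01110*, 01111*, 10000*, 10010*, 10100*, 10101*, 10110*, 10111*, 11000*, 11010*, 11011*, 11100*, 11101*, 11110*, 11111*
[col 1] -0010*, -0100*, -0101*, -0110*, -1000*, -1010*, -1011*, -1100*, -1101*, -1110*, -1111*, 0-010*, 0-100*, 0-101*, 0-110*, 00-10*, 001-0*, 0010-*, 01-00*, 01-10*, 01-11*, 010-0*, 0101-*, 011-0*, 011-1*, 0110-*, 0111-*, 1-000*, 1-010*, 1-100*, 1-101*, 1-110*, 1-111*, 10-00*, 10-10*, 100-0*, 101-0*, 101-1*, 1010-*, 1011-*, 11-00*, 11-10*, 11-11*, 110-0*, 1101-*, 111-0*, 111-1*, 1110-*, 1111-*
[col 2] --010*, --100*, --101*, --110*, -0-10*, -01-0*, -010-*, -1-00*, -1-10*, -1-11*, -10-0*, -101-*, -11-0*, -11-1*, -110-*, -111-*, 0--10*, 0-1-0*, 0-10-*, 01--0*, 01-1-*, 011--*, 1--00*, 1--10*, 1-0-0*, 1-1-0*, 1-1-1*, 1-10-*, 1-11-*, 10--0*, 101--*, 11--0*, 11-1-*, 111--*
[col 3] ---10, --1-0, --10-, -1--0, -1-1-, -11--, 1---0, 1-1--
Prime implicants: ---10, --1-0, --10-, -1--0, -1-1-, -11--, 1---0, 1-1--
PI chart (minterm → PIs covering it):
  2 | ---10  (sole → essential)
  4 | --1-0,--10-
  5 | --10-  (sole → essential)
  6 | ---10,--1-0
  8 | -1--0  (sole → essential)
  10 | ---10,-1--0,-1-1-
  11 | -1-1-  (sole → essential)
  12 | --1-0,--10-,-1--0,-11--
  13 | --10-,-11--
  15 | -1-1-,-11--
  16 | 1---0  (sole → essential)
  18 | ---10,1---0
  20 | --1-0,--10-,1---0,1-1--
  21 | --10-,1-1--
  22 | ---10,--1-0,1---0,1-1--
  23 | 1-1--  (sole → essential)
  24 | -1--0,1---0
  26 | ---10,-1--0,-1-1-,1---0
  28 | --1-0,--10-,-1--0,-11--,1---0,1-1--
  29 | --10-,-11--,1-1--
  30 | ---10,--1-0,-1--0,-1-1-,-11--,1---0,1-1--
Essential prime implicants: ---10, --10-, -1--0, -1-1-, 1---0, 1-1--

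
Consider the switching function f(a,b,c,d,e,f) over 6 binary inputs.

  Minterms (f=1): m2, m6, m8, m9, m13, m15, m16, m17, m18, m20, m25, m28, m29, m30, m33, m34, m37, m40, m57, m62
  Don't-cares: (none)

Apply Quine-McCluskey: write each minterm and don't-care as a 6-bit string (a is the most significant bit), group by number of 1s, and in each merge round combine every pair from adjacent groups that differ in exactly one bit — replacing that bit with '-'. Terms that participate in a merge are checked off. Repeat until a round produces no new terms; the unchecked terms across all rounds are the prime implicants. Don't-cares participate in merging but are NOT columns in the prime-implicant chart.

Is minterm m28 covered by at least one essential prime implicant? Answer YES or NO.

[col 0] 000010*, 000110*, 001000*, 001001*, 001101*, 001111*, 010000*, 010001*, 010010*, 010100*, 011001*, 011100*, 011101*, 011110*, 100001*, 100010*, 100101*, 101000*, 111001*, 111110*
[col 1] -00010, -01000, -11001, -11110, 0-0010, 0-1001*, 0-1101*, 000-10, 001-01*, 00100-, 0011-1, 01-001, 01-100, 010-00, 0100-0, 01000-, 011-01*, 0111-0, 01110-, 100-01
[col 2] 0-1-01
Prime implicants: -00010, -01000, -11001, -11110, 0-0010, 0-1-01, 000-10, 00100-, 0011-1, 01-001, 01-100, 010-00, 0100-0, 01000-, 0111-0, 01110-, 100-01
PI chart (minterm → PIs covering it):
  2 | -00010,0-0010,000-10
  6 | 000-10  (sole → essential)
  8 | -01000,00100-
  9 | 0-1-01,00100-
  13 | 0-1-01,0011-1
  15 | 0011-1  (sole → essential)
  16 | 010-00,0100-0,01000-
  17 | 01-001,01000-
  18 | 0-0010,0100-0
  20 | 01-100,010-00
  25 | -11001,0-1-01,01-001
  28 | 01-100,0111-0,01110-
  29 | 0-1-01,01110-
  30 | -11110,0111-0
  33 | 100-01  (sole → essential)
  34 | -00010  (sole → essential)
  37 | 100-01  (sole → essential)
  40 | -01000  (sole → essential)
  57 | -11001  (sole → essential)
  62 | -11110  (sole → essential)
Essential prime implicants: -00010, -01000, -11001, -11110, 000-10, 0011-1, 100-01

NO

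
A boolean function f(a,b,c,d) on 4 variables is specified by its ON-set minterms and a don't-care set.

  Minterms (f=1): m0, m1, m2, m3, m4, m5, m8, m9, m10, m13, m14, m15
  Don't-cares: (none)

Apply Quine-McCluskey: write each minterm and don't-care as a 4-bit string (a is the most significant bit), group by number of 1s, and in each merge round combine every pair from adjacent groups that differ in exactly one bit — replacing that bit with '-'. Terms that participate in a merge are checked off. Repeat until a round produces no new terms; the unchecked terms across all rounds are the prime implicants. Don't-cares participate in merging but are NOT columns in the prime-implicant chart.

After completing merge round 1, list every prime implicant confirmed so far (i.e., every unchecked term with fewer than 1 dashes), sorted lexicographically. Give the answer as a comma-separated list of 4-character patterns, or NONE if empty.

[col 0] 0000*, 0001*, 0010*, 0011*, 0100*, 0101*, 1000*, 1001*, 1010*, 1101*, 1110*, 1111*
[col 1] -000*, -001*, -010*, -101*, 0-00*, 0-01*, 00-0*, 00-1*, 000-*, 001-*, 010-*, 1-01*, 1-10, 10-0*, 100-*, 11-1, 111-
[col 2] --01, -0-0, -00-, 0-0-, 00--
Prime implicants: --01, -0-0, -00-, 0-0-, 00--, 1-10, 11-1, 111-

NONE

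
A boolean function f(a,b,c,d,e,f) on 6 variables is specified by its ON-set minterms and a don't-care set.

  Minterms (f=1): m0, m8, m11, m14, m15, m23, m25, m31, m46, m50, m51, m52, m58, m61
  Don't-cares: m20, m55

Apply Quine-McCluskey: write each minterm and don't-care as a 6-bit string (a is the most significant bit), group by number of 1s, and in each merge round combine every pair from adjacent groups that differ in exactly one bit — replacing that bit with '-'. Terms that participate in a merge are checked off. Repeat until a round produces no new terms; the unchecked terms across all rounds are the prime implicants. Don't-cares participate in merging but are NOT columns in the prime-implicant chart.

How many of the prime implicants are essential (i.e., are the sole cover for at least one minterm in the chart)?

[col 0] 000000*, 001000*, 001011*, 001110*, 001111*, 010100*, 010111*, 011001, 011111*, 101110*, 110010*, 110011*, 110100*, 110111*, 111010*, 111101
[col 1] -01110, -10100, -10111, 0-1111, 00-000, 001-11, 00111-, 01-111, 11-010, 110-11, 11001-
Prime implicants: -01110, -10100, -10111, 0-1111, 00-000, 001-11, 00111-, 01-111, 011001, 11-010, 110-11, 11001-, 111101
PI chart (minterm → PIs covering it):
  0 | 00-000  (sole → essential)
  8 | 00-000  (sole → essential)
  11 | 001-11  (sole → essential)
  14 | -01110,00111-
  15 | 0-1111,001-11,00111-
  23 | -10111,01-111
  25 | 011001  (sole → essential)
  31 | 0-1111,01-111
  46 | -01110  (sole → essential)
  50 | 11-010,11001-
  51 | 110-11,11001-
  52 | -10100  (sole → essential)
  58 | 11-010  (sole → essential)
  61 | 111101  (sole → essential)
Essential prime implicants: -01110, -10100, 00-000, 001-11, 011001, 11-010, 111101

7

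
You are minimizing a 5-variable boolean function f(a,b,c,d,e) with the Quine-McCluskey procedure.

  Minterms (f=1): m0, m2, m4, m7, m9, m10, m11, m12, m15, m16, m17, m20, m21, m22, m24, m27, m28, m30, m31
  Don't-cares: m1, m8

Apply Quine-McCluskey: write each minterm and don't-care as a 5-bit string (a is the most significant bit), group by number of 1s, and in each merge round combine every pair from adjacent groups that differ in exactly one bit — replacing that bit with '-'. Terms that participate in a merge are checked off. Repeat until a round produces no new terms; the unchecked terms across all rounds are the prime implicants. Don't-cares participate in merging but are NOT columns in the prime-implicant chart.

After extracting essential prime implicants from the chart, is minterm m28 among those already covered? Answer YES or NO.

[col 0] 00000*, 00001*, 00010*, 00100*, 00111*, 01000*, 01001*, 01010*, 01011*, 01100*, 01111*, 10000*, 10001*, 10100*, 10101*, 10110*, 11000*, 11011*, 11100*, 11110*, 11111*
[col 1] -0000*, -0001*, -0100*, -1000*, -1011*, -1100*, -1111*, 0-000*, 0-001*, 0-010*, 0-100*, 0-111, 00-00*, 000-0*, 0000-*, 01-00*, 01-11*, 010-0*, 010-1*, 0100-*, 0101-*, 1-000*, 1-100*, 1-110*, 10-00*, 10-01*, 1000-*, 101-0*, 1010-*, 11-00*, 11-11*, 111-0*, 1111-
[col 2] --000*, --100*, -0-00*, -000-, -1-00*, -1-11, 0--00*, 0-0-0, 0-00-, 010--, 1--00*, 1-1-0, 10-0-
[col 3] ---00
Prime implicants: ---00, -000-, -1-11, 0-0-0, 0-00-, 0-111, 010--, 1-1-0, 10-0-, 1111-
PI chart (minterm → PIs covering it):
  0 | ---00,-000-,0-0-0,0-00-
  2 | 0-0-0  (sole → essential)
  4 | ---00  (sole → essential)
  7 | 0-111  (sole → essential)
  9 | 0-00-,010--
  10 | 0-0-0,010--
  11 | -1-11,010--
  12 | ---00  (sole → essential)
  15 | -1-11,0-111
  16 | ---00,-000-,10-0-
  17 | -000-,10-0-
  20 | ---00,1-1-0,10-0-
  21 | 10-0-  (sole → essential)
  22 | 1-1-0  (sole → essential)
  24 | ---00  (sole → essential)
  27 | -1-11  (sole → essential)
  28 | ---00,1-1-0
  30 | 1-1-0,1111-
  31 | -1-11,1111-
Essential prime implicants: ---00, -1-11, 0-0-0, 0-111, 1-1-0, 10-0-

YES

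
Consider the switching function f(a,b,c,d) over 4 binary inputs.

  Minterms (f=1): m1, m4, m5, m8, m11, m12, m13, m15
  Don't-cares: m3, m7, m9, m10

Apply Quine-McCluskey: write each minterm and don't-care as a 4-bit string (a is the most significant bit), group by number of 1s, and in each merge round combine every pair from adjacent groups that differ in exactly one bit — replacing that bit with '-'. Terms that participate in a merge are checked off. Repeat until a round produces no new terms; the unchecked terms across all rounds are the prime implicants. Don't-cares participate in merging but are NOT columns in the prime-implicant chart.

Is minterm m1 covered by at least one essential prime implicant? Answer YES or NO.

YES

size-2^0 implicants → 0001(✓)  0011(✓)  0100(✓)  0101(✓)  0111(✓)  1000(✓)  1001(✓)  1010(✓)  1011(✓)  1100(✓)  1101(✓)  1111(✓)
size-2^1 implicants → -001(✓)  -011(✓)  -100(✓)  -101(✓)  -111(✓)  0-01(✓)  0-11(✓)  00-1(✓)  01-1(✓)  010-(✓)  1-00(✓)  1-01(✓)  1-11(✓)  10-0(✓)  10-1(✓)  100-(✓)  101-(✓)  11-1(✓)  110-(✓)
size-2^2 implicants → --01(✓)  --11(✓)  -0-1(✓)  -1-1(✓)  -10-  0--1(✓)  1--1(✓)  1-0-  10--
size-2^3 implicants → ---1
Unchecked terms (primes): ---1, -10-, 1-0-, 10--
Minterm coverage:
  m1 ⊆ ---1 [E]
  m4 ⊆ -10- [E]
  m5 ⊆ ---1,-10-
  m8 ⊆ 1-0-,10--
  m11 ⊆ ---1,10--
  m12 ⊆ -10-,1-0-
  m13 ⊆ ---1,-10-,1-0-
  m15 ⊆ ---1 [E]
E = {---1, -10-}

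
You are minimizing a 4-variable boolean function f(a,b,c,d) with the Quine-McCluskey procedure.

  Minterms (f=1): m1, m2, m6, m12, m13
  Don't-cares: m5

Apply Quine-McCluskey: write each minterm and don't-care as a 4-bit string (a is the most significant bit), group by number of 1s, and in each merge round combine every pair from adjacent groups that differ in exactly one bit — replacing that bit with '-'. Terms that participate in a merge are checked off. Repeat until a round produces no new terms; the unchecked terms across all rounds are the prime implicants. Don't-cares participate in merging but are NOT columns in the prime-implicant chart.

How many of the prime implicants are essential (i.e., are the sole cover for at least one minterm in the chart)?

size-2^0 implicants → 0001(✓)  0010(✓)  0101(✓)  0110(✓)  1100(✓)  1101(✓)
size-2^1 implicants → -101  0-01  0-10  110-
Unchecked terms (primes): -101, 0-01, 0-10, 110-
Minterm coverage:
  m1 ⊆ 0-01 [E]
  m2 ⊆ 0-10 [E]
  m6 ⊆ 0-10 [E]
  m12 ⊆ 110- [E]
  m13 ⊆ -101,110-
E = {0-01, 0-10, 110-}

3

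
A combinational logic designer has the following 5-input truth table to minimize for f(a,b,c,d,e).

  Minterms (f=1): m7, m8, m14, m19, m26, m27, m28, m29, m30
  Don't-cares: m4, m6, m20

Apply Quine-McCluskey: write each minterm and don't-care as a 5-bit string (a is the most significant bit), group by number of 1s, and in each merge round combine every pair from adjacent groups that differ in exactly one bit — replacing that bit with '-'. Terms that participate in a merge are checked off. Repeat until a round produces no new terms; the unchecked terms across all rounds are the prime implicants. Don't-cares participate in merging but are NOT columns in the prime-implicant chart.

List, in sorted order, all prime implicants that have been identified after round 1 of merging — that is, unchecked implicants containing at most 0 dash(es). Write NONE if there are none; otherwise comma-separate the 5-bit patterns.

[col 0] 00100*, 00110*, 00111*, 01000, 01110*, 10011*, 10100*, 11010*, 11011*, 11100*, 11101*, 11110*
[col 1] -0100, -1110, 0-110, 001-0, 0011-, 1-011, 1-100, 11-10, 1101-, 111-0, 1110-
Prime implicants: -0100, -1110, 0-110, 001-0, 0011-, 01000, 1-011, 1-100, 11-10, 1101-, 111-0, 1110-

01000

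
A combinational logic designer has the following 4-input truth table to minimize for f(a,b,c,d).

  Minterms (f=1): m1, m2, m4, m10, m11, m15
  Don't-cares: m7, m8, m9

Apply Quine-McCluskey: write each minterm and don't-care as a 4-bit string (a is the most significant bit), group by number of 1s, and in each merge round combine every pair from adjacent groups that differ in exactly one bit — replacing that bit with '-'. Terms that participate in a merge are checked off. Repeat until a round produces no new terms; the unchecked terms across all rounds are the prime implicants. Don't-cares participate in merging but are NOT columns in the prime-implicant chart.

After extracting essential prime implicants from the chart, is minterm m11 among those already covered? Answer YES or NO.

[col 0] 0001*, 0010*, 0100, 0111*, 1000*, 1001*, 1010*, 1011*, 1111*
[col 1] -001, -010, -111, 1-11, 10-0*, 10-1*, 100-*, 101-*
[col 2] 10--
Prime implicants: -001, -010, -111, 0100, 1-11, 10--
PI chart (minterm → PIs covering it):
  1 | -001  (sole → essential)
  2 | -010  (sole → essential)
  4 | 0100  (sole → essential)
  10 | -010,10--
  11 | 1-11,10--
  15 | -111,1-11
Essential prime implicants: -001, -010, 0100

NO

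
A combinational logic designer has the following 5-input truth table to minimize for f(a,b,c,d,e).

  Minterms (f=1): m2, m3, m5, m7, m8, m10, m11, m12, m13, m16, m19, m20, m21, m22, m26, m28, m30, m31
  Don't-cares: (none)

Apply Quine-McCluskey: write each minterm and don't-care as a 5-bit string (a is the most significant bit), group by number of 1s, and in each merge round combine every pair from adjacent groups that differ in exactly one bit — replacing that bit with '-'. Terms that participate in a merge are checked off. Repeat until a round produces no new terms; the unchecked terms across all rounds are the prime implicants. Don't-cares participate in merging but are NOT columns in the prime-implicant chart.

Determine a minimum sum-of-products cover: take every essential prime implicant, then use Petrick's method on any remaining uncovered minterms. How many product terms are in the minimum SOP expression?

10

size-2^0 implicants → 00010(✓)  00011(✓)  00101(✓)  00111(✓)  01000(✓)  01010(✓)  01011(✓)  01100(✓)  01101(✓)  10000(✓)  10011(✓)  10100(✓)  10101(✓)  10110(✓)  11010(✓)  11100(✓)  11110(✓)  11111(✓)
size-2^1 implicants → -0011  -0101  -1010  -1100  0-010(✓)  0-011(✓)  0-101  00-11  0001-(✓)  001-1  01-00  010-0  0101-(✓)  0110-  1-100(✓)  1-110(✓)  10-00  101-0(✓)  1010-  11-10  111-0(✓)  1111-
size-2^2 implicants → 0-01-  1-1-0
Unchecked terms (primes): -0011, -0101, -1010, -1100, 0-01-, 0-101, 00-11, 001-1, 01-00, 010-0, 0110-, 1-1-0, 10-00, 1010-, 11-10, 1111-
Minterm coverage:
  m2 ⊆ 0-01- [E]
  m3 ⊆ -0011,0-01-,00-11
  m5 ⊆ -0101,0-101,001-1
  m7 ⊆ 00-11,001-1
  m8 ⊆ 01-00,010-0
  m10 ⊆ -1010,0-01-,010-0
  m11 ⊆ 0-01- [E]
  m12 ⊆ -1100,01-00,0110-
  m13 ⊆ 0-101,0110-
  m16 ⊆ 10-00 [E]
  m19 ⊆ -0011 [E]
  m20 ⊆ 1-1-0,10-00,1010-
  m21 ⊆ -0101,1010-
  m22 ⊆ 1-1-0 [E]
  m26 ⊆ -1010,11-10
  m28 ⊆ -1100,1-1-0
  m30 ⊆ 1-1-0,11-10,1111-
  m31 ⊆ 1111- [E]
E = {-0011, 0-01-, 1-1-0, 10-00, 1111-}
Petrick residual → -0101, -1010, 0-101, 00-11, 01-00
Cover = b'c'de + b'cd'e + bc'de' + a'c'd + a'cd'e + a'b'de + a'bd'e' + ace' + ab'd'e' + abcd  |cover|=10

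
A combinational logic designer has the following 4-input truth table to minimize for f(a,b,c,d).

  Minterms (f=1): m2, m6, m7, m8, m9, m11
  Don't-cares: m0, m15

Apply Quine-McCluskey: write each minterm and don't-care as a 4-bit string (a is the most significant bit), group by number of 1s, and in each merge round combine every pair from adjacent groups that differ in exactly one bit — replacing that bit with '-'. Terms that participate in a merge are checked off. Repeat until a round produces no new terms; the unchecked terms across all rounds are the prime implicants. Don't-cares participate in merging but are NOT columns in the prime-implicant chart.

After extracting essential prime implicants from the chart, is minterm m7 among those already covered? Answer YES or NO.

NO

Round 0: 0000✓ 0010✓ 0110✓ 0111✓ 1000✓ 1001✓ 1011✓ 1111✓
Round 1: -000 -111 0-10 00-0 011- 1-11 10-1 100-
PIs = {-000, -111, 0-10, 00-0, 011-, 1-11, 10-1, 100-}
Coverage chart:
  m2: 0-10,00-0
  m6: 0-10,011-
  m7: -111,011-
  m8: -000,100-
  m9: 10-1,100-
  m11: 1-11,10-1
(no essential prime implicants)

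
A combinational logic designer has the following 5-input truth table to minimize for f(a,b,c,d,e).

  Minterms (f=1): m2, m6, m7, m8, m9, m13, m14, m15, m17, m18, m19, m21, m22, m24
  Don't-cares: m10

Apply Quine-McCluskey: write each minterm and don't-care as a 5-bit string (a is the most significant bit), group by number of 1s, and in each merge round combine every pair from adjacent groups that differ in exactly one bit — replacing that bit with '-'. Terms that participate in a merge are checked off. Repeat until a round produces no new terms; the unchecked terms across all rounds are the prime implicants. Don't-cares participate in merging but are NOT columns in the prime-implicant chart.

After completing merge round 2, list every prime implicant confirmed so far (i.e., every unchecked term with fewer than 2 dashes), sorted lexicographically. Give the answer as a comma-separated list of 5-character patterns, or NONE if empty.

size-2^0 implicants → 00010(✓)  00110(✓)  00111(✓)  01000(✓)  01001(✓)  01010(✓)  01101(✓)  01110(✓)  01111(✓)  10001(✓)  10010(✓)  10011(✓)  10101(✓)  10110(✓)  11000(✓)
size-2^1 implicants → -0010(✓)  -0110(✓)  -1000  0-010(✓)  0-110(✓)  0-111(✓)  00-10(✓)  0011-(✓)  01-01  01-10(✓)  010-0  0100-  011-1  0111-(✓)  10-01  10-10(✓)  100-1  1001-
size-2^2 implicants → -0-10  0--10  0-11-
Unchecked terms (primes): -0-10, -1000, 0--10, 0-11-, 01-01, 010-0, 0100-, 011-1, 10-01, 100-1, 1001-

-1000, 01-01, 010-0, 0100-, 011-1, 10-01, 100-1, 1001-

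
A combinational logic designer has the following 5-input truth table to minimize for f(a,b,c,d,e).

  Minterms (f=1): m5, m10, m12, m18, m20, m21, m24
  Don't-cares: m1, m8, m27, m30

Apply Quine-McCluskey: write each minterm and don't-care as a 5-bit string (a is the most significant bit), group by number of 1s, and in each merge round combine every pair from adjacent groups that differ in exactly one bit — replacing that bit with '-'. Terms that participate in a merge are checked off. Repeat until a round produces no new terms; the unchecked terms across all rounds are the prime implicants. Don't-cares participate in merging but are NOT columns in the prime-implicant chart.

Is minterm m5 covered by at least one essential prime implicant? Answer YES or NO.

NO

[col 0] 00001*, 00101*, 01000*, 01010*, 01100*, 10010, 10100*, 10101*, 11000*, 11011, 11110
[col 1] -0101, -1000, 00-01, 01-00, 010-0, 1010-
Prime implicants: -0101, -1000, 00-01, 01-00, 010-0, 10010, 1010-, 11011, 11110
PI chart (minterm → PIs covering it):
  5 | -0101,00-01
  10 | 010-0  (sole → essential)
  12 | 01-00  (sole → essential)
  18 | 10010  (sole → essential)
  20 | 1010-  (sole → essential)
  21 | -0101,1010-
  24 | -1000  (sole → essential)
Essential prime implicants: -1000, 01-00, 010-0, 10010, 1010-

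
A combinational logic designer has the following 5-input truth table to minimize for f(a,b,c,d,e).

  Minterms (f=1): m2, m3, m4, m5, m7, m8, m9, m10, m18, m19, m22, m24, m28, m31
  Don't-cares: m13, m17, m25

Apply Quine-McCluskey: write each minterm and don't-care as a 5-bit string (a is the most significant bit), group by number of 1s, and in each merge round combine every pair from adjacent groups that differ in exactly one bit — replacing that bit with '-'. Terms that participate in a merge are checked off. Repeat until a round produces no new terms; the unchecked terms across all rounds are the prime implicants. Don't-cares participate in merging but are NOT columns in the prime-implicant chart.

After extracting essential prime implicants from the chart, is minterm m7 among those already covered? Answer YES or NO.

size-2^0 implicants → 00010(✓)  00011(✓)  00100(✓)  00101(✓)  00111(✓)  01000(✓)  01001(✓)  01010(✓)  01101(✓)  10001(✓)  10010(✓)  10011(✓)  10110(✓)  11000(✓)  11001(✓)  11100(✓)  11111
size-2^1 implicants → -0010(✓)  -0011(✓)  -1000(✓)  -1001(✓)  0-010  0-101  00-11  0001-(✓)  001-1  0010-  01-01  010-0  0100-(✓)  1-001  10-10  100-1  1001-(✓)  11-00  1100-(✓)
size-2^2 implicants → -001-  -100-
Unchecked terms (primes): -001-, -100-, 0-010, 0-101, 00-11, 001-1, 0010-, 01-01, 010-0, 1-001, 10-10, 100-1, 11-00, 11111
Minterm coverage:
  m2 ⊆ -001-,0-010
  m3 ⊆ -001-,00-11
  m4 ⊆ 0010- [E]
  m5 ⊆ 0-101,001-1,0010-
  m7 ⊆ 00-11,001-1
  m8 ⊆ -100-,010-0
  m9 ⊆ -100-,01-01
  m10 ⊆ 0-010,010-0
  m18 ⊆ -001-,10-10
  m19 ⊆ -001-,100-1
  m22 ⊆ 10-10 [E]
  m24 ⊆ -100-,11-00
  m28 ⊆ 11-00 [E]
  m31 ⊆ 11111 [E]
E = {0010-, 10-10, 11-00, 11111}

NO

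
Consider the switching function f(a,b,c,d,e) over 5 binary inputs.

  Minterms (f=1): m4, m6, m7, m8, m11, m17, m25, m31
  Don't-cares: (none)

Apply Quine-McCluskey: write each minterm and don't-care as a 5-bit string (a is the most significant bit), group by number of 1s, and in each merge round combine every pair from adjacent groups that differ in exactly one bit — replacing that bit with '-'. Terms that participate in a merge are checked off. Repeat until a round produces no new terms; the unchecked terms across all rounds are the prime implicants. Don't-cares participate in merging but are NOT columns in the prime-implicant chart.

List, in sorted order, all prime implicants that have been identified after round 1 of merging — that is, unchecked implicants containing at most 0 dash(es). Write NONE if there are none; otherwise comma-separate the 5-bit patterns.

size-2^0 implicants → 00100(✓)  00110(✓)  00111(✓)  01000  01011  10001(✓)  11001(✓)  11111
size-2^1 implicants → 001-0  0011-  1-001
Unchecked terms (primes): 001-0, 0011-, 01000, 01011, 1-001, 11111

01000, 01011, 11111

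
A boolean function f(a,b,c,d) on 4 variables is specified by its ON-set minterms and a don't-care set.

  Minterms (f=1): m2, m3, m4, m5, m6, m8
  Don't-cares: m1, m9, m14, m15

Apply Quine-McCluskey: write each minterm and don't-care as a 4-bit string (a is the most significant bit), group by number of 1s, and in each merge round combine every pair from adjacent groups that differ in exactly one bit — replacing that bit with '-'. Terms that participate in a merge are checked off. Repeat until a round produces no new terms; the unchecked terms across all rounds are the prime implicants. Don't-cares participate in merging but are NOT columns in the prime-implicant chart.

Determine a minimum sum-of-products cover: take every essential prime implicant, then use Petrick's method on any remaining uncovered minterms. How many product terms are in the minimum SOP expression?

Round 0: 0001✓ 0010✓ 0011✓ 0100✓ 0101✓ 0110✓ 1000✓ 1001✓ 1110✓ 1111✓
Round 1: -001 -110 0-01 0-10 00-1 001- 01-0 010- 100- 111-
PIs = {-001, -110, 0-01, 0-10, 00-1, 001-, 01-0, 010-, 100-, 111-}
Coverage chart:
  m2: 0-10,001-
  m3: 00-1,001-
  m4: 01-0,010-
  m5: 0-01,010-
  m6: -110,0-10,01-0
  m8: 100- ←essential
Essential: 100-
Petrick residual → -110, 001-, 010-
Min cover (4 terms): bcd' + a'b'c + a'bc' + ab'c'

4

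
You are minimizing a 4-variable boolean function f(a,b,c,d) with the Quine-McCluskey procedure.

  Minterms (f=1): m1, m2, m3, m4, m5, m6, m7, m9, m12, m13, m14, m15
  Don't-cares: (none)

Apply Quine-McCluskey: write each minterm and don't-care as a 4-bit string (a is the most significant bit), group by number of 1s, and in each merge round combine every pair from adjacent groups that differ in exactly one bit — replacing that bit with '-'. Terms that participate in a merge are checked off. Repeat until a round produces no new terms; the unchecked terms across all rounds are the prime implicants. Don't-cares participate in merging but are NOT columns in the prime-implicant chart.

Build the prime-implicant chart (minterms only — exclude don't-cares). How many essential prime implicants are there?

3

size-2^0 implicants → 0001(✓)  0010(✓)  0011(✓)  0100(✓)  0101(✓)  0110(✓)  0111(✓)  1001(✓)  1100(✓)  1101(✓)  1110(✓)  1111(✓)
size-2^1 implicants → -001(✓)  -100(✓)  -101(✓)  -110(✓)  -111(✓)  0-01(✓)  0-10(✓)  0-11(✓)  00-1(✓)  001-(✓)  01-0(✓)  01-1(✓)  010-(✓)  011-(✓)  1-01(✓)  11-0(✓)  11-1(✓)  110-(✓)  111-(✓)
size-2^2 implicants → --01  -1-0(✓)  -1-1(✓)  -10-(✓)  -11-(✓)  0--1  0-1-  01--(✓)  11--(✓)
size-2^3 implicants → -1--
Unchecked terms (primes): --01, -1--, 0--1, 0-1-
Minterm coverage:
  m1 ⊆ --01,0--1
  m2 ⊆ 0-1- [E]
  m3 ⊆ 0--1,0-1-
  m4 ⊆ -1-- [E]
  m5 ⊆ --01,-1--,0--1
  m6 ⊆ -1--,0-1-
  m7 ⊆ -1--,0--1,0-1-
  m9 ⊆ --01 [E]
  m12 ⊆ -1-- [E]
  m13 ⊆ --01,-1--
  m14 ⊆ -1-- [E]
  m15 ⊆ -1-- [E]
E = {--01, -1--, 0-1-}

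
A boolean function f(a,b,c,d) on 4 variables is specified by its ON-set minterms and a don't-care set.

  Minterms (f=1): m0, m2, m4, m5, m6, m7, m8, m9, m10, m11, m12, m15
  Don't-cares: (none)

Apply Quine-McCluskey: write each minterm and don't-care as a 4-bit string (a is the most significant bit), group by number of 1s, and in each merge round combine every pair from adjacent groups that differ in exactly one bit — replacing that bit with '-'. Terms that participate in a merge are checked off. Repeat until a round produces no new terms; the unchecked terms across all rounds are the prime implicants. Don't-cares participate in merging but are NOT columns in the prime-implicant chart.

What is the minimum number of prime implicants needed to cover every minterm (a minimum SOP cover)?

Round 0: 0000✓ 0010✓ 0100✓ 0101✓ 0110✓ 0111✓ 1000✓ 1001✓ 1010✓ 1011✓ 1100✓ 1111✓
Round 1: -000✓ -010✓ -100✓ -111 0-00✓ 0-10✓ 00-0✓ 01-0✓ 01-1✓ 010-✓ 011-✓ 1-00✓ 1-11 10-0✓ 10-1✓ 100-✓ 101-✓
Round 2: --00 -0-0 0--0 01-- 10--
PIs = {--00, -0-0, -111, 0--0, 01--, 1-11, 10--}
Coverage chart:
  m0: --00,-0-0,0--0
  m2: -0-0,0--0
  m4: --00,0--0,01--
  m5: 01-- ←essential
  m6: 0--0,01--
  m7: -111,01--
  m8: --00,-0-0,10--
  m9: 10-- ←essential
  m10: -0-0,10--
  m11: 1-11,10--
  m12: --00 ←essential
  m15: -111,1-11
Essential: --00, 01--, 10--
Petrick residual → -0-0, -111
Min cover (5 terms): c'd' + b'd' + bcd + a'b + ab'

5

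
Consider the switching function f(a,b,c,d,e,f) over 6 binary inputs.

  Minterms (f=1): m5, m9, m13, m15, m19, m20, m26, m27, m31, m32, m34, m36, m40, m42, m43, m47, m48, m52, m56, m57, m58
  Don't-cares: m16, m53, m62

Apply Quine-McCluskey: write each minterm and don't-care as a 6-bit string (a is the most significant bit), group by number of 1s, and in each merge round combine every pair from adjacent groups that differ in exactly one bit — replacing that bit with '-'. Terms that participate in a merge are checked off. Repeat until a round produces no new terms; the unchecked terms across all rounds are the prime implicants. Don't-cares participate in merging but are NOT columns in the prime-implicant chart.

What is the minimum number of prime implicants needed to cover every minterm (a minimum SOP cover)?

size-2^0 implicants → 000101(✓)  001001(✓)  001101(✓)  001111(✓)  010000(✓)  010011(✓)  010100(✓)  011010(✓)  011011(✓)  011111(✓)  100000(✓)  100010(✓)  100100(✓)  101000(✓)  101010(✓)  101011(✓)  101111(✓)  110000(✓)  110100(✓)  110101(✓)  111000(✓)  111001(✓)  111010(✓)  111110(✓)
size-2^1 implicants → -01111  -10000(✓)  -10100(✓)  -11010  0-1111  00-101  001-01  0011-1  01-011  010-00(✓)  011-11  01101-  1-0000(✓)  1-0100(✓)  1-1000(✓)  1-1010(✓)  10-000(✓)  10-010(✓)  100-00(✓)  1000-0(✓)  101-11  1010-0(✓)  10101-  11-000(✓)  110-00(✓)  11010-  111-10  1110-0(✓)  11100-
size-2^2 implicants → -10-00  1--000  1-0-00  1-10-0  10-0-0
Unchecked terms (primes): -01111, -10-00, -11010, 0-1111, 00-101, 001-01, 0011-1, 01-011, 011-11, 01101-, 1--000, 1-0-00, 1-10-0, 10-0-0, 101-11, 10101-, 11010-, 111-10, 11100-
Minterm coverage:
  m5 ⊆ 00-101 [E]
  m9 ⊆ 001-01 [E]
  m13 ⊆ 00-101,001-01,0011-1
  m15 ⊆ -01111,0-1111,0011-1
  m19 ⊆ 01-011 [E]
  m20 ⊆ -10-00 [E]
  m26 ⊆ -11010,01101-
  m27 ⊆ 01-011,011-11,01101-
  m31 ⊆ 0-1111,011-11
  m32 ⊆ 1--000,1-0-00,10-0-0
  m34 ⊆ 10-0-0 [E]
  m36 ⊆ 1-0-00 [E]
  m40 ⊆ 1--000,1-10-0,10-0-0
  m42 ⊆ 1-10-0,10-0-0,10101-
  m43 ⊆ 101-11,10101-
  m47 ⊆ -01111,101-11
  m48 ⊆ -10-00,1--000,1-0-00
  m52 ⊆ -10-00,1-0-00,11010-
  m56 ⊆ 1--000,1-10-0,11100-
  m57 ⊆ 11100- [E]
  m58 ⊆ -11010,1-10-0,111-10
E = {-10-00, 00-101, 001-01, 01-011, 1-0-00, 10-0-0, 11100-}
Petrick residual → -11010, 0-1111, 101-11
Cover = bc'e'f' + bcd'ef' + a'cdef + a'b'de'f + a'b'ce'f + a'bd'ef + ac'e'f' + ab'd'f' + ab'cef + abcd'e'  |cover|=10

10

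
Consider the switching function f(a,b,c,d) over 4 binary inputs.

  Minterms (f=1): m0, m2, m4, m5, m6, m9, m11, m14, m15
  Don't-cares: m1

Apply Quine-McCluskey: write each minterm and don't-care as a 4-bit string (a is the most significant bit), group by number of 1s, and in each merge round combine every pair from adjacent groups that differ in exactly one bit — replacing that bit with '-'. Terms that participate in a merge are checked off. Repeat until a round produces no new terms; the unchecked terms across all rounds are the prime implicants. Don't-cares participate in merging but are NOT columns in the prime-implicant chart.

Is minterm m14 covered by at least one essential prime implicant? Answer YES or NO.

NO

[col 0] 0000*, 0001*, 0010*, 0100*, 0101*, 0110*, 1001*, 1011*, 1110*, 1111*
[col 1] -001, -110, 0-00*, 0-01*, 0-10*, 00-0*, 000-*, 01-0*, 010-*, 1-11, 10-1, 111-
[col 2] 0--0, 0-0-
Prime implicants: -001, -110, 0--0, 0-0-, 1-11, 10-1, 111-
PI chart (minterm → PIs covering it):
  0 | 0--0,0-0-
  2 | 0--0  (sole → essential)
  4 | 0--0,0-0-
  5 | 0-0-  (sole → essential)
  6 | -110,0--0
  9 | -001,10-1
  11 | 1-11,10-1
  14 | -110,111-
  15 | 1-11,111-
Essential prime implicants: 0--0, 0-0-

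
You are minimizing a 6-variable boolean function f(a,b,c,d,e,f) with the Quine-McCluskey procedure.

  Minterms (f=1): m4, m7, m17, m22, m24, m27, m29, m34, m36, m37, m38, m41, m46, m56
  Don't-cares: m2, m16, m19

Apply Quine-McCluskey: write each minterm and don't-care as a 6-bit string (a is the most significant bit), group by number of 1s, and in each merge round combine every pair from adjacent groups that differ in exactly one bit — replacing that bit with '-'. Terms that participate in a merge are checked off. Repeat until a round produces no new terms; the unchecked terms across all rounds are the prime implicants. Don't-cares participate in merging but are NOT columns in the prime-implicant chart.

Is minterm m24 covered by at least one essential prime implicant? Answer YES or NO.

YES

[col 0] 000010*, 000100*, 000111, 010000*, 010001*, 010011*, 010110, 011000*, 011011*, 011101, 100010*, 100100*, 100101*, 100110*, 101001, 101110*, 111000*
[col 1] -00010, -00100, -11000, 01-000, 01-011, 0100-1, 01000-, 10-110, 100-10, 1001-0, 10010-
Prime implicants: -00010, -00100, -11000, 000111, 01-000, 01-011, 0100-1, 01000-, 010110, 011101, 10-110, 100-10, 1001-0, 10010-, 101001
PI chart (minterm → PIs covering it):
  4 | -00100  (sole → essential)
  7 | 000111  (sole → essential)
  17 | 0100-1,01000-
  22 | 010110  (sole → essential)
  24 | -11000,01-000
  27 | 01-011  (sole → essential)
  29 | 011101  (sole → essential)
  34 | -00010,100-10
  36 | -00100,1001-0,10010-
  37 | 10010-  (sole → essential)
  38 | 10-110,100-10,1001-0
  41 | 101001  (sole → essential)
  46 | 10-110  (sole → essential)
  56 | -11000  (sole → essential)
Essential prime implicants: -00100, -11000, 000111, 01-011, 010110, 011101, 10-110, 10010-, 101001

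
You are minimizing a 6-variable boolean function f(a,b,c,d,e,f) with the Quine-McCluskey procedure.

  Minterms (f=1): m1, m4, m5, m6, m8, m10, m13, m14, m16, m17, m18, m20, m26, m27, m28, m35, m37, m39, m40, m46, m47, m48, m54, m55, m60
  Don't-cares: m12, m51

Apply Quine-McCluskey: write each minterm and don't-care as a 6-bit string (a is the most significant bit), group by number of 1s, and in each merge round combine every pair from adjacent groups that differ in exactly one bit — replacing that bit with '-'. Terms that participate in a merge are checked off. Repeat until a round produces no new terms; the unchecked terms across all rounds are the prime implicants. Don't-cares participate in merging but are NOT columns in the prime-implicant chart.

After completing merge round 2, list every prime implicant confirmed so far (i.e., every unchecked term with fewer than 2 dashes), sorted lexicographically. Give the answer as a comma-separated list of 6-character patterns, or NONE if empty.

-00101, -01000, -01110, -10000, -11100, 0-0001, 0-1010, 000-01, 01-010, 010-00, 0100-0, 01000-, 01101-, 10-111, 1001-1, 10111-, 11011-

[col 0] 000001*, 000100*, 000101*, 000110*, 001000*, 001010*, 001100*, 001101*, 001110*, 010000*, 010001*, 010010*, 010100*, 011010*, 011011*, 011100*, 100011*, 100101*, 100111*, 101000*, 101110*, 101111*, 110000*, 110011*, 110110*, 110111*, 111100*
[col 1] -00101, -01000, -01110, -10000, -11100, 0-0001, 0-0100*, 0-1010, 0-1100*, 00-100*, 00-101*, 00-110*, 000-01, 0001-0*, 00010-*, 001-00*, 001-10*, 0010-0*, 0011-0*, 00110-*, 01-010, 01-100*, 010-00, 0100-0, 01000-, 01101-, 1-0011*, 1-0111*, 10-111, 100-11*, 1001-1, 10111-, 110-11*, 11011-
[col 2] 0--100, 00-1-0, 00-10-, 001--0, 1-0-11
Prime implicants: -00101, -01000, -01110, -10000, -11100, 0--100, 0-0001, 0-1010, 00-1-0, 00-10-, 000-01, 001--0, 01-010, 010-00, 0100-0, 01000-, 01101-, 1-0-11, 10-111, 1001-1, 10111-, 11011-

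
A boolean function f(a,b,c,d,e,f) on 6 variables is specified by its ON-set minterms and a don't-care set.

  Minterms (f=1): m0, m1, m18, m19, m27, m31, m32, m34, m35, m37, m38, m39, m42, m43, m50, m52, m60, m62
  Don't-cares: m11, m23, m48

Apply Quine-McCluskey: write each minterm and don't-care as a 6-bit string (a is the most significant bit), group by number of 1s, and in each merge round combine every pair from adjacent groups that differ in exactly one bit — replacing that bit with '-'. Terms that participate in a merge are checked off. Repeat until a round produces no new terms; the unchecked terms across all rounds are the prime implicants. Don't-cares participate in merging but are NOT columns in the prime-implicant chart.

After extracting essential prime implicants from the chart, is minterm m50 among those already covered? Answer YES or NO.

Round 0: 000000✓ 000001✓ 001011✓ 010010✓ 010011✓ 010111✓ 011011✓ 011111✓ 100000✓ 100010✓ 100011✓ 100101✓ 100110✓ 100111✓ 101010✓ 101011✓ 110000✓ 110010✓ 110100✓ 111100✓ 111110✓
Round 1: -00000 -01011 -10010 0-1011 00000- 01-011✓ 01-111✓ 010-11✓ 01001- 011-11✓ 1-0000✓ 1-0010✓ 10-010✓ 10-011✓ 100-10✓ 100-11✓ 1000-0✓ 10001-✓ 1001-1 10011-✓ 10101-✓ 11-100 110-00 1100-0✓ 1111-0
Round 2: 01--11 1-00-0 10-01- 100-1-
PIs = {-00000, -01011, -10010, 0-1011, 00000-, 01--11, 01001-, 1-00-0, 10-01-, 100-1-, 1001-1, 11-100, 110-00, 1111-0}
Coverage chart:
  m0: -00000,00000-
  m1: 00000- ←essential
  m18: -10010,01001-
  m19: 01--11,01001-
  m27: 0-1011,01--11
  m31: 01--11 ←essential
  m32: -00000,1-00-0
  m34: 1-00-0,10-01-,100-1-
  m35: 10-01-,100-1-
  m37: 1001-1 ←essential
  m38: 100-1- ←essential
  m39: 100-1-,1001-1
  m42: 10-01- ←essential
  m43: -01011,10-01-
  m50: -10010,1-00-0
  m52: 11-100,110-00
  m60: 11-100,1111-0
  m62: 1111-0 ←essential
Essential: 00000-, 01--11, 10-01-, 100-1-, 1001-1, 1111-0

NO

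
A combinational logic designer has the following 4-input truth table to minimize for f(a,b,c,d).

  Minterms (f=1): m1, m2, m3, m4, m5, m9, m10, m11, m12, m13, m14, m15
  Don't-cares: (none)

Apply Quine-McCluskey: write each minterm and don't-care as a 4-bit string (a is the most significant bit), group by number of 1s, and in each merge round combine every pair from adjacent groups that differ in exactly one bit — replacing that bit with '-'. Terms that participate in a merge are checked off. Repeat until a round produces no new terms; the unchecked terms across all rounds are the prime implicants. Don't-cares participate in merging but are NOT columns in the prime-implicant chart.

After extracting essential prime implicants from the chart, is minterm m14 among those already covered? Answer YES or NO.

[col 0] 0001*, 0010*, 0011*, 0100*, 0101*, 1001*, 1010*, 1011*, 1100*, 1101*, 1110*, 1111*
[col 1] -001*, -010*, -011*, -100*, -101*, 0-01*, 00-1*, 001-*, 010-*, 1-01*, 1-10*, 1-11*, 10-1*, 101-*, 11-0*, 11-1*, 110-*, 111-*
[col 2] --01, -0-1, -01-, -10-, 1--1, 1-1-, 11--
Prime implicants: --01, -0-1, -01-, -10-, 1--1, 1-1-, 11--
PI chart (minterm → PIs covering it):
  1 | --01,-0-1
  2 | -01-  (sole → essential)
  3 | -0-1,-01-
  4 | -10-  (sole → essential)
  5 | --01,-10-
  9 | --01,-0-1,1--1
  10 | -01-,1-1-
  11 | -0-1,-01-,1--1,1-1-
  12 | -10-,11--
  13 | --01,-10-,1--1,11--
  14 | 1-1-,11--
  15 | 1--1,1-1-,11--
Essential prime implicants: -01-, -10-

NO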